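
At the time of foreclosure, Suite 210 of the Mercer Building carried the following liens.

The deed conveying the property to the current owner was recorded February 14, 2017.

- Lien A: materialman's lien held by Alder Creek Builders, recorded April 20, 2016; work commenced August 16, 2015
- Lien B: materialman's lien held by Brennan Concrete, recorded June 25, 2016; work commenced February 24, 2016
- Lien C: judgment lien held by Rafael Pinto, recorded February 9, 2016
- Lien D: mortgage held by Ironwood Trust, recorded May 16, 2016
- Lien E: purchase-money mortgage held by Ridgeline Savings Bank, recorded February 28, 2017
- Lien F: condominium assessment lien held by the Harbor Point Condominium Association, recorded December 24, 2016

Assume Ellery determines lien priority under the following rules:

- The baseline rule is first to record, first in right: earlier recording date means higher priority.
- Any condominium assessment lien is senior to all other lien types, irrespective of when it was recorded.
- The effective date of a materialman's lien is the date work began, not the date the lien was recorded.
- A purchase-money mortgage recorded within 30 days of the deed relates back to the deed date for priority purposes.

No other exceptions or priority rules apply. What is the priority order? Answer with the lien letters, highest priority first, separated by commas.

F, A, C, B, D, E

Effective dates after the stated exceptions: A relates back to August 16, 2015 (work commenced); B relates back to February 24, 2016 (work commenced); E relates back to the deed date February 14, 2017.
F is a condominium assessment lien and takes priority over every other lien.
The other liens, earliest effective date first: A (August 16, 2015), C (February 9, 2016), B (February 24, 2016), D (May 16, 2016), E (February 14, 2017).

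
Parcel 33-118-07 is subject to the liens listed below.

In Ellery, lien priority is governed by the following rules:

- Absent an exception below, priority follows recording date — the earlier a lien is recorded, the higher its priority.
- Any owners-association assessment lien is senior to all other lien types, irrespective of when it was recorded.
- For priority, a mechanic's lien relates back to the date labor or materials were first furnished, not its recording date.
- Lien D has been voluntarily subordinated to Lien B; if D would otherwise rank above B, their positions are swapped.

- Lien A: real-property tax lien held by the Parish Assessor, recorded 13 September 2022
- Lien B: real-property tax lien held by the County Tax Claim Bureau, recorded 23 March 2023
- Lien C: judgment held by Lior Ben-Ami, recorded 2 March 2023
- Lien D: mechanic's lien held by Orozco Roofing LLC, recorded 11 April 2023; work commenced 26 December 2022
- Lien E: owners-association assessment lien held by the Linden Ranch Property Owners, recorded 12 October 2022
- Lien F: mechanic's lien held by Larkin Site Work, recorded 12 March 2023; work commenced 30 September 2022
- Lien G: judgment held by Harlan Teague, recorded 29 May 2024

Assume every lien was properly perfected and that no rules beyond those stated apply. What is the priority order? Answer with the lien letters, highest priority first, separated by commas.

E, A, F, B, C, D, G

Adjusting effective dates: D's effective date is 26 December 2022, when work began; F is treated as recorded 30 September 2022, the work-commencement date.
E, as an owners-association assessment lien, has superpriority and ranks first.
The other liens, earliest effective date first: A (13 September 2022), F (30 September 2022), D (26 December 2022), C (2 March 2023), B (23 March 2023), G (29 May 2024).
The subordination applies — D was senior to B — so D and B swap.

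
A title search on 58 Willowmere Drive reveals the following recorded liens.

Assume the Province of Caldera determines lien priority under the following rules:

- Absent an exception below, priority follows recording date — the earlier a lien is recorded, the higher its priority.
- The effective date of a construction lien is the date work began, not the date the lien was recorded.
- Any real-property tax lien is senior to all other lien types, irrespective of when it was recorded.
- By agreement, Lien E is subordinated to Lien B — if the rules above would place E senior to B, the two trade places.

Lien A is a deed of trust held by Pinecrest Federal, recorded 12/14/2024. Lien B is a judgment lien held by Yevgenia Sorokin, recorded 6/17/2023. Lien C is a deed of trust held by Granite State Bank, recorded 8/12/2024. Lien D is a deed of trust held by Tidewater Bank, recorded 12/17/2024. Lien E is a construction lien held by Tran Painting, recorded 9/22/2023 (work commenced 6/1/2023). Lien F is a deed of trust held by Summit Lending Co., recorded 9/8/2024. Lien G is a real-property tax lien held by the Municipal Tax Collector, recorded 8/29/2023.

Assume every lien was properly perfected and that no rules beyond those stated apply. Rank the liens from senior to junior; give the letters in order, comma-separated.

Effective dates: E relates back to 6/1/2023 (work commenced).
As a real-property tax lien, G is senior to every other lien.
Among the remaining liens, by effective date: E (6/1/2023), B (6/17/2023), C (8/12/2024), F (9/8/2024), A (12/14/2024), D (12/17/2024).
E is senior to B before the subordination, so the two trade places.

G, B, E, C, F, A, D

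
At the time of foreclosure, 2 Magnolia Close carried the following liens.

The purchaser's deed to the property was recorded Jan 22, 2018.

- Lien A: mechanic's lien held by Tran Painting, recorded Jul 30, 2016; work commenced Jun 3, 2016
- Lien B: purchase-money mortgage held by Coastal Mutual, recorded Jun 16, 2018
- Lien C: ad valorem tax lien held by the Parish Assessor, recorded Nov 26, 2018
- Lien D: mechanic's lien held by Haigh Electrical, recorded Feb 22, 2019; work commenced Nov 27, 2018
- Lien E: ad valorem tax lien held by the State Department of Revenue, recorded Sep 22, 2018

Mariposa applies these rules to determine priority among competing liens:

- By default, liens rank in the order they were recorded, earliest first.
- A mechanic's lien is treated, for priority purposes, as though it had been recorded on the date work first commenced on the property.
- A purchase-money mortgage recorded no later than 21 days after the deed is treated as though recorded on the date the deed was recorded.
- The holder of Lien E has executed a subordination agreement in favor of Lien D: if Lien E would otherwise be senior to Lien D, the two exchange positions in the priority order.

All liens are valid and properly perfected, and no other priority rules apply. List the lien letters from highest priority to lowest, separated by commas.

Adjusting effective dates: A relates back to Jun 3, 2016 (work commenced); B was recorded 145 days after the deed, outside the 21-day window, so it keeps its recording date; D is treated as recorded Nov 27, 2018, the work-commencement date.
By effective date: A (Jun 3, 2016), B (Jun 16, 2018), E (Sep 22, 2018), C (Nov 26, 2018), D (Nov 27, 2018).
E would otherwise be senior to D, so under the subordination agreement E and D exchange positions.

A, B, D, C, E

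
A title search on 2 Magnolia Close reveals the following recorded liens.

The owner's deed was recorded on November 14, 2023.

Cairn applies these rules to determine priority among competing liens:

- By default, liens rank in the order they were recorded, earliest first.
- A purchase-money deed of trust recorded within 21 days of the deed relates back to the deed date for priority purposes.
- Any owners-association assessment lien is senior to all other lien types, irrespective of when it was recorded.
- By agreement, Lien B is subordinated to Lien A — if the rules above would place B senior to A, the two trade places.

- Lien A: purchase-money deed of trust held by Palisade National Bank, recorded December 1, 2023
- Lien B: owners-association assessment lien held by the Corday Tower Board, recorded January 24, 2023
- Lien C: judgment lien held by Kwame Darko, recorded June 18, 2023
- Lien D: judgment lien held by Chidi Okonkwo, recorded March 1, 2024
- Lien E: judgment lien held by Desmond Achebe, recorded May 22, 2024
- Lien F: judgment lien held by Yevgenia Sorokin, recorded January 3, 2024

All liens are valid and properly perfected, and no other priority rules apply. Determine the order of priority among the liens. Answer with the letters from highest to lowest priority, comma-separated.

A, C, B, F, D, E

Adjusting effective dates: A relates back to the deed date November 14, 2023.
B is an owners-association assessment lien, so it outranks all other liens regardless of date.
The other liens, earliest effective date first: C (June 18, 2023), A (November 14, 2023), F (January 3, 2024), D (March 1, 2024), E (May 22, 2024).
Because B would otherwise rank above A, the subordination swaps them.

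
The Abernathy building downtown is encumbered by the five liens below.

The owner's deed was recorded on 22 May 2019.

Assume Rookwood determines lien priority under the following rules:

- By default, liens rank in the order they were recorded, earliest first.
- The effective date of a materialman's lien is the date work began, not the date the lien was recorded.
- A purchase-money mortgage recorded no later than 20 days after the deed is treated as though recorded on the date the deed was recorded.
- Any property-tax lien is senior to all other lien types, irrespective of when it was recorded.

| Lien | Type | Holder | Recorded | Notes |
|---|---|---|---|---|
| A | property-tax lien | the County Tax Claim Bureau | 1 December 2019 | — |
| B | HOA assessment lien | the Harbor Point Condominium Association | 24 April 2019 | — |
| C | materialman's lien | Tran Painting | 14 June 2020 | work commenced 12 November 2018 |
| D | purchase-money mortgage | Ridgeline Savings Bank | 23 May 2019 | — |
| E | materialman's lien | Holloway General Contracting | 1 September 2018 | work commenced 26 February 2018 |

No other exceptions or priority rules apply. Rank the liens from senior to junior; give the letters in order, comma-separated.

First, effective dates: C is treated as recorded 12 November 2018, the work-commencement date; D relates back to the deed date 22 May 2019; E's effective date is 26 February 2018, when work began.
As a property-tax lien, A is senior to every other lien.
Ordering the rest by effective date: E (26 February 2018), C (12 November 2018), B (24 April 2019), D (22 May 2019).

A, E, C, B, D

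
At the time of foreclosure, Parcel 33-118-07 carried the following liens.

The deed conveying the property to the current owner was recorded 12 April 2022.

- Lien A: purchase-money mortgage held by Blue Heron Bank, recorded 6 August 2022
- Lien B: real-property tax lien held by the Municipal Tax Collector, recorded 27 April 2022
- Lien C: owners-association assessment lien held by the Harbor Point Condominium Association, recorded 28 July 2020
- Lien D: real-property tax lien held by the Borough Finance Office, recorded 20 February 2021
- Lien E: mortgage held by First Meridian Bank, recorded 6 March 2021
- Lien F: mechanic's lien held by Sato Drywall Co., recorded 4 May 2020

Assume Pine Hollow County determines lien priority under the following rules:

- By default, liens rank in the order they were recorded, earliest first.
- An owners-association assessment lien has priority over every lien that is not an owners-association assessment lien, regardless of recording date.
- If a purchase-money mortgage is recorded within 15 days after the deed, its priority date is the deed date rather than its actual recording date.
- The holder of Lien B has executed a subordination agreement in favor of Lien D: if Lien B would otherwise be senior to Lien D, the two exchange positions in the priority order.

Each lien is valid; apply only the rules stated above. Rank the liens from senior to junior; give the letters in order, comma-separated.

C, F, D, E, B, A

Adjusting effective dates: A was recorded 116 days after the deed — beyond 15 days — so no relation-back applies.
C is an owners-association assessment lien, so it outranks all other liens regardless of date.
Remaining liens by effective date: F (4 May 2020), D (20 February 2021), E (6 March 2021), B (27 April 2022), A (6 August 2022).
Since B is not senior to D, the subordination leaves the order unchanged.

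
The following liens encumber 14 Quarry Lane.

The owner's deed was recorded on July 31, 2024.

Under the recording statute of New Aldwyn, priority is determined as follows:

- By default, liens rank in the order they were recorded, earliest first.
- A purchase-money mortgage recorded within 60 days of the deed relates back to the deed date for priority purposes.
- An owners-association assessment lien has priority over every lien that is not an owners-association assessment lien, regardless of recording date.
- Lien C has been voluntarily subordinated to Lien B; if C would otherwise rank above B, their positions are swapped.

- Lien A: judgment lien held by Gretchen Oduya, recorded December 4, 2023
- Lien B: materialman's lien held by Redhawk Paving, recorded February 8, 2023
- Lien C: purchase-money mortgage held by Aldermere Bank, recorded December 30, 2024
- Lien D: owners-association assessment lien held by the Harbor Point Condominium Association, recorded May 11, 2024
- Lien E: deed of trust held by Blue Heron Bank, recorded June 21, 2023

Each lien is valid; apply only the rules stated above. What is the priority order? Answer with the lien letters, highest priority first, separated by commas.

Adjusting effective dates: C missed the 60-day window (152 days after the deed), so its recording date stands.
As an owners-association assessment lien, D is senior to every other lien.
The other liens, earliest effective date first: B (February 8, 2023), E (June 21, 2023), A (December 4, 2023), C (December 30, 2024).
C already ranks below B; the subordination has no effect.

D, B, E, A, C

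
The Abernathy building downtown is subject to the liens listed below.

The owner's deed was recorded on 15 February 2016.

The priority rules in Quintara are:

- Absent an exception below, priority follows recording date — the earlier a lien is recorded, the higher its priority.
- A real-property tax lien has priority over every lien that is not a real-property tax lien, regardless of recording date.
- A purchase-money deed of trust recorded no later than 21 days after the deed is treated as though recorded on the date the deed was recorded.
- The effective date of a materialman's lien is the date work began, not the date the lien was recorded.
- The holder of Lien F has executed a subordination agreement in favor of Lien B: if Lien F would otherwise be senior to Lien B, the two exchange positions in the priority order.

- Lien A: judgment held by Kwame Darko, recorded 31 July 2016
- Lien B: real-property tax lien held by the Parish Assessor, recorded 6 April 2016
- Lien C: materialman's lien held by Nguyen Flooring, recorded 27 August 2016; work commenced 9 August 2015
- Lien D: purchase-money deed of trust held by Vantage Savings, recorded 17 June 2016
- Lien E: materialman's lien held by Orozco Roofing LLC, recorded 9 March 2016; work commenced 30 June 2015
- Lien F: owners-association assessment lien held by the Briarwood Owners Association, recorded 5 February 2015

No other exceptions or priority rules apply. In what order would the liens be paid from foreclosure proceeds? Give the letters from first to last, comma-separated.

Effective dates: C's effective date is 9 August 2015, when work began; D was recorded 123 days after the deed, outside the 21-day window, so it keeps its recording date; E's effective date is 30 June 2015, when work began.
B is a real-property tax lien and takes priority over every other lien.
Among the remaining liens, by effective date: F (5 February 2015), E (30 June 2015), C (9 August 2015), D (17 June 2016), A (31 July 2016).
F already ranks below B; the subordination has no effect.

B, F, E, C, D, A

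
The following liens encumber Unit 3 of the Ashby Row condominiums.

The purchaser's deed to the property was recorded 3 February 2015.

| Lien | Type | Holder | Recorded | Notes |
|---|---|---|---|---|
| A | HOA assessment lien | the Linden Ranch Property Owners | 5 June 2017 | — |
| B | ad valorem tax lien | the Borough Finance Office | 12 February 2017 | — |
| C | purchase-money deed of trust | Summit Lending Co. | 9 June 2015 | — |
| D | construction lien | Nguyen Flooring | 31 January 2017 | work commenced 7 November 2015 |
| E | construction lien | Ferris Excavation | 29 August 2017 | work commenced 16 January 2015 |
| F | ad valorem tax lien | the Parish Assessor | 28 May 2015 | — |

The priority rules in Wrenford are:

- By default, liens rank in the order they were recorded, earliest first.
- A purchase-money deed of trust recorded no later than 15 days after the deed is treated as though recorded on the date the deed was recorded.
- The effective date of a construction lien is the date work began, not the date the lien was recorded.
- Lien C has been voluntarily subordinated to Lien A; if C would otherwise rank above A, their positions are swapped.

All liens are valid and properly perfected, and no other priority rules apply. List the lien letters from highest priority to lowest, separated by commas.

First, effective dates: C was recorded 126 days after the deed — beyond 15 days — so no relation-back applies; D's effective date is 7 November 2015, when work began; E's effective date is 16 January 2015, when work began.
By effective date: E (16 January 2015), F (28 May 2015), C (9 June 2015), D (7 November 2015), B (12 February 2017), A (5 June 2017).
C is senior to A before the subordination, so the two trade places.

E, F, A, D, B, C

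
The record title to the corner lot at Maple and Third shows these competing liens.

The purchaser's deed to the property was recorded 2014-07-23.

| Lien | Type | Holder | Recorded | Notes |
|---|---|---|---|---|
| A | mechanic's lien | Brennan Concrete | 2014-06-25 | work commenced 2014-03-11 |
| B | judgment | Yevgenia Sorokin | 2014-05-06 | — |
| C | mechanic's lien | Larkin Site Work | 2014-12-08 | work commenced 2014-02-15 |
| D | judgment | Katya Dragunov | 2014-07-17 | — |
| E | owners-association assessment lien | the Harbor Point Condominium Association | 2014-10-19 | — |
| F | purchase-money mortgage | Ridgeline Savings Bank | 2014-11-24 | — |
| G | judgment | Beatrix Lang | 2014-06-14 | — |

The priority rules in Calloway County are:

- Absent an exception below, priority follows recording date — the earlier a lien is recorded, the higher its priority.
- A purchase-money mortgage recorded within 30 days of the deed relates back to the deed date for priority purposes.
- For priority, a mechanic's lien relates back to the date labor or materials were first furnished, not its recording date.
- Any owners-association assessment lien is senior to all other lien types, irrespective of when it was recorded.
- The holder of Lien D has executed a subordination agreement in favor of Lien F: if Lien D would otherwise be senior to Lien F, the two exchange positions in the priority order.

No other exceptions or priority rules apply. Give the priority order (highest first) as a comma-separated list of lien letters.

Adjusting effective dates: A's effective date is 2014-03-11, when work began; C's effective date is 2014-02-15, when work began; F was recorded 124 days after the deed — beyond 30 days — so no relation-back applies.
As an owners-association assessment lien, E is senior to every other lien.
Ordering the rest by effective date: C (2014-02-15), A (2014-03-11), B (2014-05-06), G (2014-06-14), D (2014-07-17), F (2014-11-24).
Because D would otherwise rank above F, the subordination swaps them.

E, C, A, B, G, F, D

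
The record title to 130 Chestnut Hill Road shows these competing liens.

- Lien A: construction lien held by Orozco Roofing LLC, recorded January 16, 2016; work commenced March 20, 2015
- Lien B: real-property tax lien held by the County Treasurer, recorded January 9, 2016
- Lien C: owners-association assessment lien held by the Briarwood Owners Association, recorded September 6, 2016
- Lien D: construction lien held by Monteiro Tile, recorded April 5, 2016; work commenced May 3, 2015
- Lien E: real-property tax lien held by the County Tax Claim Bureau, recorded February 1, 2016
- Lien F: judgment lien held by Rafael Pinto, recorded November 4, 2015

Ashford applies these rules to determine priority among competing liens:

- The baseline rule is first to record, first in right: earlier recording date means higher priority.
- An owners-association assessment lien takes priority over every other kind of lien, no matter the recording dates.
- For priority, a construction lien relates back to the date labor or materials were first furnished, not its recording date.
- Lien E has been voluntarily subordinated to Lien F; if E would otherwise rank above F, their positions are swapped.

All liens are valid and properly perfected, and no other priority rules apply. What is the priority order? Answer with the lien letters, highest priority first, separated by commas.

Effective dates after the stated exceptions: A's effective date is March 20, 2015, when work began; D is treated as recorded May 3, 2015, the work-commencement date.
C is an owners-association assessment lien, so it outranks all other liens regardless of date.
Remaining liens by effective date: A (March 20, 2015), D (May 3, 2015), F (November 4, 2015), B (January 9, 2016), E (February 1, 2016).
Since E is not senior to F, the subordination leaves the order unchanged.

C, A, D, F, B, E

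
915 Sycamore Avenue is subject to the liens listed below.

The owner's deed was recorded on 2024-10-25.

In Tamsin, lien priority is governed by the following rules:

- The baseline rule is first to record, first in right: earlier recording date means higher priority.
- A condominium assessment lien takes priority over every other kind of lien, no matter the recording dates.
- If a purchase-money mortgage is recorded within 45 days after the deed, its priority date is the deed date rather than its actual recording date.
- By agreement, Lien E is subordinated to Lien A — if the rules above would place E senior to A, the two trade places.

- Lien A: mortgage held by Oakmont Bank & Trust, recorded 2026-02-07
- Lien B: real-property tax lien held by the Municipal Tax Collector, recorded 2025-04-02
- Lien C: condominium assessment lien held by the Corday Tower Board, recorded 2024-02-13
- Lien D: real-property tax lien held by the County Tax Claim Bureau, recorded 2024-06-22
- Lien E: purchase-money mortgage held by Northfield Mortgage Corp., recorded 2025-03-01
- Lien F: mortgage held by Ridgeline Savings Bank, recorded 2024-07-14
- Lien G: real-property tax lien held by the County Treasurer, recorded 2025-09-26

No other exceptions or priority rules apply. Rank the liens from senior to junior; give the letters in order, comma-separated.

First, effective dates: E was recorded 127 days after the deed — beyond 45 days — so no relation-back applies.
C, as a condominium assessment lien, has superpriority and ranks first.
Ordering the rest by effective date: D (2024-06-22), F (2024-07-14), E (2025-03-01), B (2025-04-02), G (2025-09-26), A (2026-02-07).
The subordination applies — E was senior to A — so E and A swap.

C, D, F, A, B, G, E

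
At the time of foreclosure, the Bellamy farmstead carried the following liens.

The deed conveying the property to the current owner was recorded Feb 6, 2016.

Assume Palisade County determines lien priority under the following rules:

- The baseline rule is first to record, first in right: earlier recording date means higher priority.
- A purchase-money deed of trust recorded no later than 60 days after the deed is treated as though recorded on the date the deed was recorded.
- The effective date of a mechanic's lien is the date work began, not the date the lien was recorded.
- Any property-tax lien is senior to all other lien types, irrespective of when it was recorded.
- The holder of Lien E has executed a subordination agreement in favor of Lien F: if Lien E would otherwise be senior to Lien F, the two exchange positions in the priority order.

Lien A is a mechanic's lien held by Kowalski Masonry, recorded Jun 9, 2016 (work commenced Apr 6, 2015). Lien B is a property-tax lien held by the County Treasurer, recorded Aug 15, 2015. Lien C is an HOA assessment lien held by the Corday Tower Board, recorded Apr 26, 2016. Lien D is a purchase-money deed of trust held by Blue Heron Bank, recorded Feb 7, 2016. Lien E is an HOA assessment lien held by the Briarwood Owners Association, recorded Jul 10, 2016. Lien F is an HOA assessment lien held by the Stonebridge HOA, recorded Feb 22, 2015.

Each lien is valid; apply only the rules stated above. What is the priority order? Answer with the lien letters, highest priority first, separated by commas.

B, F, A, D, C, E

First, effective dates: A is treated as recorded Apr 6, 2015, the work-commencement date; D relates back to the deed date Feb 6, 2016.
B is a property-tax lien and takes priority over every other lien.
Ordering the rest by effective date: F (Feb 22, 2015), A (Apr 6, 2015), D (Feb 6, 2016), C (Apr 26, 2016), E (Jul 10, 2016).
E already ranks below F; the subordination has no effect.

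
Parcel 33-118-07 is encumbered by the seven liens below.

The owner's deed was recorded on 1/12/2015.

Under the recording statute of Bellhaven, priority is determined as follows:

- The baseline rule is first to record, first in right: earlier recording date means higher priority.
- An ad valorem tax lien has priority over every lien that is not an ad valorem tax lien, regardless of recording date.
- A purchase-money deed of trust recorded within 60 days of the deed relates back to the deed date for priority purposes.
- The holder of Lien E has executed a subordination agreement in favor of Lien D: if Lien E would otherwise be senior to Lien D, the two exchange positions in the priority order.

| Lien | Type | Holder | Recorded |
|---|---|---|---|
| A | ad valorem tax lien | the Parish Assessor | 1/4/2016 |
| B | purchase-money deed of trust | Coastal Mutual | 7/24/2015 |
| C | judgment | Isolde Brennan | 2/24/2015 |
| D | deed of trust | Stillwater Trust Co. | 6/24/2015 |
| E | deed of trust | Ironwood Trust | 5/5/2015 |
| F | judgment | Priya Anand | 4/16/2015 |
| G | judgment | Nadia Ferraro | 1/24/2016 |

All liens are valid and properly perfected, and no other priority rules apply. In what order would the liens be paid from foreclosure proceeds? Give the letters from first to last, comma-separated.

Effective dates after the stated exceptions: B was recorded 193 days after the deed — beyond 60 days — so no relation-back applies.
A is an ad valorem tax lien and takes priority over every other lien.
The other liens, earliest effective date first: C (2/24/2015), F (4/16/2015), E (5/5/2015), D (6/24/2015), B (7/24/2015), G (1/24/2016).
E would otherwise be senior to D, so under the subordination agreement E and D exchange positions.

A, C, F, D, E, B, G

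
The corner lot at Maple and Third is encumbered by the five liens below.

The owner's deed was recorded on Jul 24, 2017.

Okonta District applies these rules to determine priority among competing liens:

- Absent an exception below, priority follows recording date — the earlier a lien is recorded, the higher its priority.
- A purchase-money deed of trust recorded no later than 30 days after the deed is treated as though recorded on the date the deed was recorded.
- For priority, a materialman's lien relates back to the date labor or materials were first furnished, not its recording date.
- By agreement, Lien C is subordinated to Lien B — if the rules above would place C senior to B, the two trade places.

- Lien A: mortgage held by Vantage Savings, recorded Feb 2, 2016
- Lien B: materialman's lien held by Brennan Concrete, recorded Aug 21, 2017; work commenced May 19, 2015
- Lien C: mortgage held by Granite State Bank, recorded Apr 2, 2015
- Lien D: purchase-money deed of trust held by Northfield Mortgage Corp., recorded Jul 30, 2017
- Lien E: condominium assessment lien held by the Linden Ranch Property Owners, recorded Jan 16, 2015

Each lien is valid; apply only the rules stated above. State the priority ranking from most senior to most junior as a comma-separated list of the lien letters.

E, B, C, A, D

Effective dates after the stated exceptions: B is treated as recorded May 19, 2015, the work-commencement date; D relates back to the deed date Jul 24, 2017.
Sorted by effective date: E (Jan 16, 2015), C (Apr 2, 2015), B (May 19, 2015), A (Feb 2, 2016), D (Jul 24, 2017).
Because C would otherwise rank above B, the subordination swaps them.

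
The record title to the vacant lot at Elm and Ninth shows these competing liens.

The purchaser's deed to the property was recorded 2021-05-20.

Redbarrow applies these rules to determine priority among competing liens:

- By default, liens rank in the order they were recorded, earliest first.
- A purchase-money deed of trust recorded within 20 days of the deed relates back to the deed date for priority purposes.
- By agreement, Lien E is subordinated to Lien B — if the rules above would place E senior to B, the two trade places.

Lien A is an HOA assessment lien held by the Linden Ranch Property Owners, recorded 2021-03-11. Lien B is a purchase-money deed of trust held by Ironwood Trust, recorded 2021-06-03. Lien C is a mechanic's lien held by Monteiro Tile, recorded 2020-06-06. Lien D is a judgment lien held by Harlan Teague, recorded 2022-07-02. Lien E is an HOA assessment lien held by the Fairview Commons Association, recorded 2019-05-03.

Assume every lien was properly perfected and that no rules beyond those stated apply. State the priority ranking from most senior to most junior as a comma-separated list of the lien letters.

B, C, A, E, D

Effective dates: B relates back to the deed date 2021-05-20.
Sorted by effective date: E (2019-05-03), C (2020-06-06), A (2021-03-11), B (2021-05-20), D (2022-07-02).
The subordination applies — E was senior to B — so E and B swap.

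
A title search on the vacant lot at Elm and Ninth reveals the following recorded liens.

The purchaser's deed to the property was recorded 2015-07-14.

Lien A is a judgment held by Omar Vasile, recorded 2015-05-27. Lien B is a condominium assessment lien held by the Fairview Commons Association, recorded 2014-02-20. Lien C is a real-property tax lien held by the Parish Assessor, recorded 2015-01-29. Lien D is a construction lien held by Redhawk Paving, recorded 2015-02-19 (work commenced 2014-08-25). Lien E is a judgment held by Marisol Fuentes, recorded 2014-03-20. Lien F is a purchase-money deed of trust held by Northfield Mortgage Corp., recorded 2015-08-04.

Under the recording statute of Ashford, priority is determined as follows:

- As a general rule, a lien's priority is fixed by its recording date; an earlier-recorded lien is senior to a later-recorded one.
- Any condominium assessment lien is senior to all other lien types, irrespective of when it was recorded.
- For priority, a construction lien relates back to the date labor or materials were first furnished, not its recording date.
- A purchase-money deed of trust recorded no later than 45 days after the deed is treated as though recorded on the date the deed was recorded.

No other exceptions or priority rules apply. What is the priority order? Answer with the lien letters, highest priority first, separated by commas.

B, E, D, C, A, F

Effective dates after the stated exceptions: D is treated as recorded 2014-08-25, the work-commencement date; F's effective date is the deed date, 2015-07-14.
As a condominium assessment lien, B is senior to every other lien.
Among the remaining liens, by effective date: E (2014-03-20), D (2014-08-25), C (2015-01-29), A (2015-05-27), F (2015-07-14).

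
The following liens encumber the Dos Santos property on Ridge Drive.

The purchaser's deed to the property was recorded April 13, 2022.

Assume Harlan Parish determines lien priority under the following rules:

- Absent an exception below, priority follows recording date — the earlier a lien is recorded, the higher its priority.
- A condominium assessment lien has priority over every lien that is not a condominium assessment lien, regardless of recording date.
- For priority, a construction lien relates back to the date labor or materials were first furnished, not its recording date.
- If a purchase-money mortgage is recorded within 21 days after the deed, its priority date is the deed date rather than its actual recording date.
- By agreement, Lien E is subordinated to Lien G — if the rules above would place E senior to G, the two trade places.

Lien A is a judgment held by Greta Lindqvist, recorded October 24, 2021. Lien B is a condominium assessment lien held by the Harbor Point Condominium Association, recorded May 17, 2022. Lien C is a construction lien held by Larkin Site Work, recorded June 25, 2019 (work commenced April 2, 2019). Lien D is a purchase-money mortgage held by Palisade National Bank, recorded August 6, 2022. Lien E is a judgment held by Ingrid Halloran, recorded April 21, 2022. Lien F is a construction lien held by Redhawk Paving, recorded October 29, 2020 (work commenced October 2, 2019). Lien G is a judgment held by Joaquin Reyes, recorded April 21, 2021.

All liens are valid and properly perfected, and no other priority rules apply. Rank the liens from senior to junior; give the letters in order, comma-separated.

B, C, F, G, A, E, D

Effective dates after the stated exceptions: C is treated as recorded April 2, 2019, the work-commencement date; D was recorded 115 days after the deed — beyond 21 days — so no relation-back applies; F relates back to October 2, 2019 (work commenced).
As a condominium assessment lien, B is senior to every other lien.
Remaining liens by effective date: C (April 2, 2019), F (October 2, 2019), G (April 21, 2021), A (October 24, 2021), E (April 21, 2022), D (August 6, 2022).
E is already junior to G, so the subordination agreement changes nothing.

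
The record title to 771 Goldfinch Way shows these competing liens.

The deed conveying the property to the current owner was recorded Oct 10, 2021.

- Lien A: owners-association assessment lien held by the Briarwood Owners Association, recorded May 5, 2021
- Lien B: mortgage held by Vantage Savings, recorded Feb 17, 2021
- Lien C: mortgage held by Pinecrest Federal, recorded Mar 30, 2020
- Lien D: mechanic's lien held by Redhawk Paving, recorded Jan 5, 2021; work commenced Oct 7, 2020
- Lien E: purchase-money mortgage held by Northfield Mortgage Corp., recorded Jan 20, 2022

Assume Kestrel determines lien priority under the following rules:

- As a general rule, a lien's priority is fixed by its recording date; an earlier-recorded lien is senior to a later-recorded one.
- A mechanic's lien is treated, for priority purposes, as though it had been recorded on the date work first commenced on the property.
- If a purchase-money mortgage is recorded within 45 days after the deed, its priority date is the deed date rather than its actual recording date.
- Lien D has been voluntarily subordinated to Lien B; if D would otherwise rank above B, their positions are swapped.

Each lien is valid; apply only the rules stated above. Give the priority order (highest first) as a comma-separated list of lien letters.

C, B, D, A, E

Effective dates after the stated exceptions: D relates back to Oct 7, 2020 (work commenced); E missed the 45-day window (102 days after the deed), so its recording date stands.
Sorted by effective date: C (Mar 30, 2020), D (Oct 7, 2020), B (Feb 17, 2021), A (May 5, 2021), E (Jan 20, 2022).
D is senior to B before the subordination, so the two trade places.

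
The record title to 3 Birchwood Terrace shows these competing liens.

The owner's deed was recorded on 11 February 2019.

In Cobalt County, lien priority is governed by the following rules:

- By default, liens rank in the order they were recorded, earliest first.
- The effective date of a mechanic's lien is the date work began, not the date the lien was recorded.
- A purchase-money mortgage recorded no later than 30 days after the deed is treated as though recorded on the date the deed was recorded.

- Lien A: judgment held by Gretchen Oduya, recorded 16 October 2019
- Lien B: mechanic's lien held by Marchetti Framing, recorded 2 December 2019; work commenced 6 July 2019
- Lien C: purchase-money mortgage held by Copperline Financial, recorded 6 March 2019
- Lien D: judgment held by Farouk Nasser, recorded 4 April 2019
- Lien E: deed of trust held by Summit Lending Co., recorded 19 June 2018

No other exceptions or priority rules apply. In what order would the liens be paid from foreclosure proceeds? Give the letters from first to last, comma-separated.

E, C, D, B, A

Effective dates: B's effective date is 6 July 2019, when work began; C was recorded within the 30-day window, so its effective date is the deed date 11 February 2019.
By effective date, earliest first: E (19 June 2018), C (11 February 2019), D (4 April 2019), B (6 July 2019), A (16 October 2019).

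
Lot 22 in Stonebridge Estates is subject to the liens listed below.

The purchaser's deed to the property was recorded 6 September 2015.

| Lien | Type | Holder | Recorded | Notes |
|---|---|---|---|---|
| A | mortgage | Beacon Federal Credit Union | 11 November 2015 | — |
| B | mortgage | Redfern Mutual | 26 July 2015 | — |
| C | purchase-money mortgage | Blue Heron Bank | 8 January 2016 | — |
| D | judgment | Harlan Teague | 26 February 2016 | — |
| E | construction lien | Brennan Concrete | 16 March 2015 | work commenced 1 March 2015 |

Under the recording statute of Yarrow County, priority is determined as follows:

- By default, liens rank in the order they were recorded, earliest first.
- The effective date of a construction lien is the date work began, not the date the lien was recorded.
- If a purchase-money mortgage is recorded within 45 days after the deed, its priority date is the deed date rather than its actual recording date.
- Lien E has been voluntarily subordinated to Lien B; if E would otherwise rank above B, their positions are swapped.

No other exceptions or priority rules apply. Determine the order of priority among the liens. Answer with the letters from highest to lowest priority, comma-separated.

B, E, A, C, D

Effective dates: C was recorded 124 days after the deed — beyond 45 days — so no relation-back applies; E is treated as recorded 1 March 2015, the work-commencement date.
By effective date, earliest first: E (1 March 2015), B (26 July 2015), A (11 November 2015), C (8 January 2016), D (26 February 2016).
The subordination applies — E was senior to B — so E and B swap.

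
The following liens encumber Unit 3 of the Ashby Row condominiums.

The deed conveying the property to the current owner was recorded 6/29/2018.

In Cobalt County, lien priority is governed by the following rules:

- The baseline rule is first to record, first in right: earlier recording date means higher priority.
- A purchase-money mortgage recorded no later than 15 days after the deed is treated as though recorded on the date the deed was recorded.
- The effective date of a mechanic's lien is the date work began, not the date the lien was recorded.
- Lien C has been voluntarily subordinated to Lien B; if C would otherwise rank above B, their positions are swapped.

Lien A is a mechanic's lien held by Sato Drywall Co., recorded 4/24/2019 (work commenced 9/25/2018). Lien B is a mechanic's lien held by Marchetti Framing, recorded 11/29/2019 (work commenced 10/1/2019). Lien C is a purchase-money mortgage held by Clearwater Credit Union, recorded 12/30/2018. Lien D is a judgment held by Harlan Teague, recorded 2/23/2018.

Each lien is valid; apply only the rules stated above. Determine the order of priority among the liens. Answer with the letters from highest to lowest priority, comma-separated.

Effective dates: A relates back to 9/25/2018 (work commenced); B relates back to 10/1/2019 (work commenced); C missed the 15-day window (184 days after the deed), so its recording date stands.
Ordering by effective date: D (2/23/2018), A (9/25/2018), C (12/30/2018), B (10/1/2019).
The subordination applies — C was senior to B — so C and B swap.

D, A, B, C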